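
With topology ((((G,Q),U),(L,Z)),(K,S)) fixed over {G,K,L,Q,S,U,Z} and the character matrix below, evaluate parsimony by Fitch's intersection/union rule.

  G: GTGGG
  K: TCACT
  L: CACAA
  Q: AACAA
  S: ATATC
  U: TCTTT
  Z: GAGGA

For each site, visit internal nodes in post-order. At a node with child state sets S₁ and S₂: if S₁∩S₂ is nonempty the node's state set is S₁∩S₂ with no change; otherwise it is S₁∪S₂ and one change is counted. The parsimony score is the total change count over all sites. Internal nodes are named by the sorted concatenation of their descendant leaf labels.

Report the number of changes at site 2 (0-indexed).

[col 0] GQ: children G:{G}, Q:{A} ∪→ {A,G}; cost 1
[col 0] GQU: children GQ:{A,G}, U:{T} ∪→ {A,G,T}; cost 1
[col 0] LZ: children L:{C}, Z:{G} ∪→ {C,G}; cost 1
[col 0] GLQUZ: children GQU:{A,G,T}, LZ:{C,G} ∩→ {G}; cost 0
[col 0] KS: children K:{T}, S:{A} ∪→ {A,T}; cost 1
[col 0] GKLQSUZ: children GLQUZ:{G}, KS:{A,T} ∪→ {A,G,T}; cost 1
[col 1] GQ: children G:{T}, Q:{A} ∪→ {A,T}; cost 1
[col 1] GQU: children GQ:{A,T}, U:{C} ∪→ {A,C,T}; cost 1
[col 1] LZ: children L:{A}, Z:{A} ∩→ {A}; cost 0
[col 1] GLQUZ: children GQU:{A,C,T}, LZ:{A} ∩→ {A}; cost 0
[col 1] KS: children K:{C}, S:{T} ∪→ {C,T}; cost 1
[col 1] GKLQSUZ: children GLQUZ:{A}, KS:{C,T} ∪→ {A,C,T}; cost 1
[col 2] GQ: children G:{G}, Q:{C} ∪→ {C,G}; cost 1
[col 2] GQU: children GQ:{C,G}, U:{T} ∪→ {C,G,T}; cost 1
[col 2] LZ: children L:{C}, Z:{G} ∪→ {C,G}; cost 1
[col 2] GLQUZ: children GQU:{C,G,T}, LZ:{C,G} ∩→ {C,G}; cost 0
[col 2] KS: children K:{A}, S:{A} ∩→ {A}; cost 0
[col 2] GKLQSUZ: children GLQUZ:{C,G}, KS:{A} ∪→ {A,C,G}; cost 1
[col 3] GQ: children G:{G}, Q:{A} ∪→ {A,G}; cost 1
[col 3] GQU: children GQ:{A,G}, U:{T} ∪→ {A,G,T}; cost 1
[col 3] LZ: children L:{A}, Z:{G} ∪→ {A,G}; cost 1
[col 3] GLQUZ: children GQU:{A,G,T}, LZ:{A,G} ∩→ {A,G}; cost 0
[col 3] KS: children K:{C}, S:{T} ∪→ {C,T}; cost 1
[col 3] GKLQSUZ: children GLQUZ:{A,G}, KS:{C,T} ∪→ {A,C,G,T}; cost 1
[col 4] GQ: children G:{G}, Q:{A} ∪→ {A,G}; cost 1
[col 4] GQU: children GQ:{A,G}, U:{T} ∪→ {A,G,T}; cost 1
[col 4] LZ: children L:{A}, Z:{A} ∩→ {A}; cost 0
[col 4] GLQUZ: children GQU:{A,G,T}, LZ:{A} ∩→ {A}; cost 0
[col 4] KS: children K:{T}, S:{C} ∪→ {C,T}; cost 1
[col 4] GKLQSUZ: children GLQUZ:{A}, KS:{C,T} ∪→ {A,C,T}; cost 1
per-site changes: [5, 4, 4, 5, 4]; total = 22

4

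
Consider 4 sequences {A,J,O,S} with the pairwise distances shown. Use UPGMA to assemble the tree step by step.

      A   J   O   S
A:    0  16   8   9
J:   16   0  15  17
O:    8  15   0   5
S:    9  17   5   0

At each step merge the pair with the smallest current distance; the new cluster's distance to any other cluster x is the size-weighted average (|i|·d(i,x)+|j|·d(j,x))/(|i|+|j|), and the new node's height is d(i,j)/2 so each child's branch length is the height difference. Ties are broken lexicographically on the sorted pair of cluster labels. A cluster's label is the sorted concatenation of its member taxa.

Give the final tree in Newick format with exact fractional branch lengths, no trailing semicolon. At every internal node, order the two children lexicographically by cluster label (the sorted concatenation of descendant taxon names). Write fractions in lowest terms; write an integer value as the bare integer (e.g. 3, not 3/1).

((A:17/4,(O:5/2,S:5/2):7/4):15/4,J:8)

1. join O+S (d=5) ⇒ OS; edges |O|=5/2, |S|=5/2
  updated: d(A,OS)=17/2, d(J,OS)=16
2. join A+OS (d=17/2) ⇒ AOS; edges |A|=17/4, |OS|=7/4
  updated: d(AOS,J)=16
3. join AOS+J (d=16) ⇒ AJOS; edges |AOS|=15/4, |J|=8
final tree: ((A:17/4,(O:5/2,S:5/2):7/4):15/4,J:8)
total length: 91/4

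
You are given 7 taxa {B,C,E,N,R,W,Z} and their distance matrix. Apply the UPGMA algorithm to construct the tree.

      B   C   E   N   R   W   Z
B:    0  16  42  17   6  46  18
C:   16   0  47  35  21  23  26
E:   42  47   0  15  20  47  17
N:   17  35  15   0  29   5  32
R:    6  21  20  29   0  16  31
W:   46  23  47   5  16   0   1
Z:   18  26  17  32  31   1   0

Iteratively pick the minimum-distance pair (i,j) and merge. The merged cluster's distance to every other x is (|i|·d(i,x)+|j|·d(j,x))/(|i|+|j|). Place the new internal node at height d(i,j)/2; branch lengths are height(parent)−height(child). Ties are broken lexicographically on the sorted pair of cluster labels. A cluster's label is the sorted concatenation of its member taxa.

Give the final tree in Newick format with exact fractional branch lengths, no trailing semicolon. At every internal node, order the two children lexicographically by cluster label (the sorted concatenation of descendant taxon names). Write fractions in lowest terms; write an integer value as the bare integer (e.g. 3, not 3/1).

iteration 1: select W,Z (d=1); attach at lengths (1/2, 1/2); label the merged cluster WZ
  updated: d(B,WZ)=32, d(C,WZ)=49/2, d(E,WZ)=32, d(N,WZ)=37/2, d(R,WZ)=47/2
iteration 2: select B,R (d=6); attach at lengths (3, 3); label the merged cluster BR
  updated: d(BR,C)=37/2, d(BR,E)=31, d(BR,N)=23, d(BR,WZ)=111/4
iteration 3: select E,N (d=15); attach at lengths (15/2, 15/2); label the merged cluster EN
  updated: d(BR,EN)=27, d(C,EN)=41, d(EN,WZ)=101/4
iteration 4: select BR,C (d=37/2); attach at lengths (25/4, 37/4); label the merged cluster BCR
  updated: d(BCR,EN)=95/3, d(BCR,WZ)=80/3
iteration 5: select EN,WZ (d=101/4); attach at lengths (41/8, 97/8); label the merged cluster ENWZ
  updated: d(BCR,ENWZ)=175/6
iteration 6: select BCR,ENWZ (d=175/6); attach at lengths (16/3, 47/24); label the merged cluster BCENRWZ
final tree: (((B:3,R:3):25/4,C:37/4):16/3,((E:15/2,N:15/2):41/8,(W:1/2,Z:1/2):97/8):47/24)
total length: 1489/24

(((B:3,R:3):25/4,C:37/4):16/3,((E:15/2,N:15/2):41/8,(W:1/2,Z:1/2):97/8):47/24)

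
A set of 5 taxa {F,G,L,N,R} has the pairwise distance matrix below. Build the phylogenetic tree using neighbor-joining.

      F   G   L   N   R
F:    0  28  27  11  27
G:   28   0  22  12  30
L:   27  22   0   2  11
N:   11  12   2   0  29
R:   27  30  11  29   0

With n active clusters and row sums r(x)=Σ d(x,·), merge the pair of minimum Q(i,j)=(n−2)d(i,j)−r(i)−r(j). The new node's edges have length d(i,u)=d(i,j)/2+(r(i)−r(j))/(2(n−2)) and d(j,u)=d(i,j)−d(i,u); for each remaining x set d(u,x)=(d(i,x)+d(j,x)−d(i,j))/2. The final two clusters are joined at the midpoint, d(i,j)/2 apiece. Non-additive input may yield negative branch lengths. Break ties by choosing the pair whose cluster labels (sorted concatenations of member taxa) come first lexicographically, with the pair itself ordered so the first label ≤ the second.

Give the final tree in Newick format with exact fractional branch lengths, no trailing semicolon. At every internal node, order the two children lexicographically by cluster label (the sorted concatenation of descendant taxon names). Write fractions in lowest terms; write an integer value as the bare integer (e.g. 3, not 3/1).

iteration 1: select L,R (d=11, Q=-126); attach at lengths (-1/3, 34/3); label the merged cluster LR
  updated: d(F,LR)=43/2, d(G,LR)=41/2, d(LR,N)=10
iteration 2: select F,N (d=11, Q=-143/2); attach at lengths (99/8, -11/8); label the merged cluster FN
  updated: d(FN,G)=29/2, d(FN,LR)=41/4
iteration 3: select FN,G (d=29/2, Q=-181/4); attach at lengths (17/8, 99/8); label the merged cluster FGN
  updated: d(FGN,LR)=65/8
iteration 4: select FGN,LR (d=65/8); attach at lengths (65/16, 65/16); label the merged cluster FGLNR
final tree: (((F:99/8,N:-11/8):17/8,G:99/8):65/16,(L:-1/3,R:34/3):65/16)
total length: 357/8

(((F:99/8,N:-11/8):17/8,G:99/8):65/16,(L:-1/3,R:34/3):65/16)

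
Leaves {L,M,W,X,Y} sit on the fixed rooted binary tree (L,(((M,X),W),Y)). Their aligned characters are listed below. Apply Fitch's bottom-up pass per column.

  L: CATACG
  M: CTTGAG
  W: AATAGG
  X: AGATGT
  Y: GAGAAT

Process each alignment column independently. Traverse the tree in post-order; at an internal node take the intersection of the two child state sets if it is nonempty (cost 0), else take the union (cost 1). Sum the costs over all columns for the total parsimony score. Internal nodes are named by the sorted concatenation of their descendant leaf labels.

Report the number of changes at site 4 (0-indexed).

[col 0] MX: children M:{C}, X:{A} ∪→ {A,C}; cost 1
[col 0] MWX: children MX:{A,C}, W:{A} ∩→ {A}; cost 0
[col 0] MWXY: children MWX:{A}, Y:{G} ∪→ {A,G}; cost 1
[col 0] LMWXY: children L:{C}, MWXY:{A,G} ∪→ {A,C,G}; cost 1
[col 1] MX: children M:{T}, X:{G} ∪→ {G,T}; cost 1
[col 1] MWX: children MX:{G,T}, W:{A} ∪→ {A,G,T}; cost 1
[col 1] MWXY: children MWX:{A,G,T}, Y:{A} ∩→ {A}; cost 0
[col 1] LMWXY: children L:{A}, MWXY:{A} ∩→ {A}; cost 0
[col 2] MX: children M:{T}, X:{A} ∪→ {A,T}; cost 1
[col 2] MWX: children MX:{A,T}, W:{T} ∩→ {T}; cost 0
[col 2] MWXY: children MWX:{T}, Y:{G} ∪→ {G,T}; cost 1
[col 2] LMWXY: children L:{T}, MWXY:{G,T} ∩→ {T}; cost 0
[col 3] MX: children M:{G}, X:{T} ∪→ {G,T}; cost 1
[col 3] MWX: children MX:{G,T}, W:{A} ∪→ {A,G,T}; cost 1
[col 3] MWXY: children MWX:{A,G,T}, Y:{A} ∩→ {A}; cost 0
[col 3] LMWXY: children L:{A}, MWXY:{A} ∩→ {A}; cost 0
[col 4] MX: children M:{A}, X:{G} ∪→ {A,G}; cost 1
[col 4] MWX: children MX:{A,G}, W:{G} ∩→ {G}; cost 0
[col 4] MWXY: children MWX:{G}, Y:{A} ∪→ {A,G}; cost 1
[col 4] LMWXY: children L:{C}, MWXY:{A,G} ∪→ {A,C,G}; cost 1
[col 5] MX: children M:{G}, X:{T} ∪→ {G,T}; cost 1
[col 5] MWX: children MX:{G,T}, W:{G} ∩→ {G}; cost 0
[col 5] MWXY: children MWX:{G}, Y:{T} ∪→ {G,T}; cost 1
[col 5] LMWXY: children L:{G}, MWXY:{G,T} ∩→ {G}; cost 0
per-site changes: [3, 2, 2, 2, 3, 2]; total = 14

3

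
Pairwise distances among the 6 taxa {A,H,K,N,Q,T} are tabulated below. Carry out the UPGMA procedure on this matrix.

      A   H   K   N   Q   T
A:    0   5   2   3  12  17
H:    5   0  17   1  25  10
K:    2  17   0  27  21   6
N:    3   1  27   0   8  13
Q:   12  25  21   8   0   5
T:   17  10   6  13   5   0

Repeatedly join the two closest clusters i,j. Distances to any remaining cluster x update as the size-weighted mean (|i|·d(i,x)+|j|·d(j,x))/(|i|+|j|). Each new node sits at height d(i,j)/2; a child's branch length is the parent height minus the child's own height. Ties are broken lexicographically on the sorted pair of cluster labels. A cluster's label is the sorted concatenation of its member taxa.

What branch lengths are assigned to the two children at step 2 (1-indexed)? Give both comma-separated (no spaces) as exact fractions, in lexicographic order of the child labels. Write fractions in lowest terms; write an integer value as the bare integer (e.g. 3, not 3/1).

iteration 1: select H,N (d=1); attach at lengths (1/2, 1/2); label the merged cluster HN
  updated: d(A,HN)=4, d(HN,K)=22, d(HN,Q)=33/2, d(HN,T)=23/2
iteration 2: select A,K (d=2); attach at lengths (1, 1); label the merged cluster AK
  updated: d(AK,HN)=13, d(AK,Q)=33/2, d(AK,T)=23/2
iteration 3: select Q,T (d=5); attach at lengths (5/2, 5/2); label the merged cluster QT
  updated: d(AK,QT)=14, d(HN,QT)=14
iteration 4: select AK,HN (d=13); attach at lengths (11/2, 6); label the merged cluster AHKN
  updated: d(AHKN,QT)=14
iteration 5: select AHKN,QT (d=14); attach at lengths (1/2, 9/2); label the merged cluster AHKNQT
final tree: (((A:1,K:1):11/2,(H:1/2,N:1/2):6):1/2,(Q:5/2,T:5/2):9/2)
total length: 49/2

1,1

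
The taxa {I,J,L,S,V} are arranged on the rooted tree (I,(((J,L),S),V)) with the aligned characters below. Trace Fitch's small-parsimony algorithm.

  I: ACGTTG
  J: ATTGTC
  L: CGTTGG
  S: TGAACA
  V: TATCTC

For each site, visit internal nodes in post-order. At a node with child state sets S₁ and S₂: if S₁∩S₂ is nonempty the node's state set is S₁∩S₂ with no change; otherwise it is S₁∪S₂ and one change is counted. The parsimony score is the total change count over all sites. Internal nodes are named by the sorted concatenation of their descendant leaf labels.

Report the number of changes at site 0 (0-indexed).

3

JL@0: {A} ∪ {C} = {A,C} (union, +1)
JLS@0: {A,C} ∪ {T} = {A,C,T} (union, +1)
JLSV@0: {A,C,T} ∩ {T} = {T} (intersection, +0)
IJLSV@0: {A} ∪ {T} = {A,T} (union, +1)
JL@1: {T} ∪ {G} = {G,T} (union, +1)
JLS@1: {G,T} ∩ {G} = {G} (intersection, +0)
JLSV@1: {G} ∪ {A} = {A,G} (union, +1)
IJLSV@1: {C} ∪ {A,G} = {A,C,G} (union, +1)
JL@2: {T} ∩ {T} = {T} (intersection, +0)
JLS@2: {T} ∪ {A} = {A,T} (union, +1)
JLSV@2: {A,T} ∩ {T} = {T} (intersection, +0)
IJLSV@2: {G} ∪ {T} = {G,T} (union, +1)
JL@3: {G} ∪ {T} = {G,T} (union, +1)
JLS@3: {G,T} ∪ {A} = {A,G,T} (union, +1)
JLSV@3: {A,G,T} ∪ {C} = {A,C,G,T} (union, +1)
IJLSV@3: {T} ∩ {A,C,G,T} = {T} (intersection, +0)
JL@4: {T} ∪ {G} = {G,T} (union, +1)
JLS@4: {G,T} ∪ {C} = {C,G,T} (union, +1)
JLSV@4: {C,G,T} ∩ {T} = {T} (intersection, +0)
IJLSV@4: {T} ∩ {T} = {T} (intersection, +0)
JL@5: {C} ∪ {G} = {C,G} (union, +1)
JLS@5: {C,G} ∪ {A} = {A,C,G} (union, +1)
JLSV@5: {A,C,G} ∩ {C} = {C} (intersection, +0)
IJLSV@5: {G} ∪ {C} = {C,G} (union, +1)
per-site changes: [3, 3, 2, 3, 2, 3]; total = 16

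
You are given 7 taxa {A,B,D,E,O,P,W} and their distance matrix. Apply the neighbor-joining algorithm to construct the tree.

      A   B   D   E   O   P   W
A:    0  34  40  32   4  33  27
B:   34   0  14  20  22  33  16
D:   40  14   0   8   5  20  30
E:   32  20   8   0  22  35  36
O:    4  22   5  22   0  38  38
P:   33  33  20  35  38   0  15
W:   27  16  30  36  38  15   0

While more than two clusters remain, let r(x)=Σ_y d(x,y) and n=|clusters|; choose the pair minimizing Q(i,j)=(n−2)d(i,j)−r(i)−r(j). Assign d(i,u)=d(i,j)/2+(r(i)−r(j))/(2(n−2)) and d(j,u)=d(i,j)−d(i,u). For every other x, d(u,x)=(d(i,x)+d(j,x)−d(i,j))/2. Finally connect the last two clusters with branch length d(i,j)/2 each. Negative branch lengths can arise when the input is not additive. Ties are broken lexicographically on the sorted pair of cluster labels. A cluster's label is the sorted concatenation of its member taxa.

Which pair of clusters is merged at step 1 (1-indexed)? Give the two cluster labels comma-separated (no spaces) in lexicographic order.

A,O

step 1: merge (A,O) at d=4, Q=-279; branch lengths A→61/10, O→-21/10; new cluster AO
  updated: d(AO,B)=26, d(AO,D)=41/2, d(AO,E)=25, d(AO,P)=67/2, d(AO,W)=61/2
step 2: merge (P,W) at d=15, Q=-204; branch lengths P→69/8, W→51/8; new cluster PW
  updated: d(AO,PW)=49/2, d(B,PW)=17, d(D,PW)=35/2, d(E,PW)=28
step 3: merge (D,E) at d=8, Q=-117; branch lengths D→1/2, E→15/2; new cluster DE
  updated: d(AO,DE)=75/4, d(B,DE)=13, d(DE,PW)=75/4
step 4: merge (AO,DE) at d=75/4, Q=-329/4; branch lengths AO→225/16, DE→75/16; new cluster ADEO
  updated: d(ADEO,B)=81/8, d(ADEO,PW)=49/4
step 5: merge (ADEO,B) at d=81/8, Q=-315/8; branch lengths ADEO→43/16, B→119/16; new cluster ABDEO
  updated: d(ABDEO,PW)=153/16
step 6: merge (ABDEO,PW) at d=153/16; branch lengths ABDEO→153/32, PW→153/32; new cluster ABDEOPW
final tree: ((((A:61/10,O:-21/10):225/16,(D:1/2,E:15/2):75/16):43/16,B:119/16):153/32,(P:69/8,W:51/8):153/32)
total length: 1047/16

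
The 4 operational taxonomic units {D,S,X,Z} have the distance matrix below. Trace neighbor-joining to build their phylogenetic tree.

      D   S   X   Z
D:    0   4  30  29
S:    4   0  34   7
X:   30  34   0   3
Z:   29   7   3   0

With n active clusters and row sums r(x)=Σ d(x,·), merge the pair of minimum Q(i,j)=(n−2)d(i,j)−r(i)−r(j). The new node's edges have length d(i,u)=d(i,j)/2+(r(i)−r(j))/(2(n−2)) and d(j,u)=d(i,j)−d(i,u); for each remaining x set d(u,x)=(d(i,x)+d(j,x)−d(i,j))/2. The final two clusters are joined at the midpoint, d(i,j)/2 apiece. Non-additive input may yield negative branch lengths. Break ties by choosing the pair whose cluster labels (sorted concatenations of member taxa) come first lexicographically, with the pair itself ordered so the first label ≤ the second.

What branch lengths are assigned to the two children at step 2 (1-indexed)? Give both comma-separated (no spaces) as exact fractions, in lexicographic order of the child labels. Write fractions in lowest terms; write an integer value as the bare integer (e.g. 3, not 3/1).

iteration 1: select D,S (d=4, Q=-100); attach at lengths (13/2, -5/2); label the merged cluster DS
  updated: d(DS,X)=30, d(DS,Z)=16
iteration 2: select DS,X (d=30, Q=-49); attach at lengths (43/2, 17/2); label the merged cluster DSX
  updated: d(DSX,Z)=-11/2
iteration 3: select DSX,Z (d=-11/2); attach at lengths (-11/4, -11/4); label the merged cluster DSXZ
final tree: (((D:13/2,S:-5/2):43/2,X:17/2):-11/4,Z:-11/4)
total length: 57/2

43/2,17/2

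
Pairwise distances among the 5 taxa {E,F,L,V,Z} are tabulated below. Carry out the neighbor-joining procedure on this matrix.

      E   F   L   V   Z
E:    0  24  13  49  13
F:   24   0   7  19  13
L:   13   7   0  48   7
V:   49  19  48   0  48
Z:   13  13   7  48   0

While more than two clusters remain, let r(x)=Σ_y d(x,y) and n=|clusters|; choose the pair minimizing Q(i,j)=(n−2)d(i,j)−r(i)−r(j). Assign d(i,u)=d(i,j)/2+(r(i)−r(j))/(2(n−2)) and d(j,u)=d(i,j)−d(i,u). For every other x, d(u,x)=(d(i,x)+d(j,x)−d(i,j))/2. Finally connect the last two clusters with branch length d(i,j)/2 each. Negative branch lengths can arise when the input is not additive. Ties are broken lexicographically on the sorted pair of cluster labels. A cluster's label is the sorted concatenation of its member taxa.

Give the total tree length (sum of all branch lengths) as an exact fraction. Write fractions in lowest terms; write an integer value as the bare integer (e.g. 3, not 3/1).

1. join F+V (d=19, Q=-170) ⇒ FV; edges |F|=-22/3, |V|=79/3
  updated: d(E,FV)=27, d(FV,L)=18, d(FV,Z)=21
2. join E+Z (d=13, Q=-68) ⇒ EZ; edges |E|=19/2, |Z|=7/2
  updated: d(EZ,FV)=35/2, d(EZ,L)=7/2
3. join EZ+FV (d=35/2, Q=-39) ⇒ EFVZ; edges |EZ|=3/2, |FV|=16
  updated: d(EFVZ,L)=2
4. join EFVZ+L (d=2) ⇒ EFLVZ; edges |EFVZ|=1, |L|=1
final tree: (((E:19/2,Z:7/2):3/2,(F:-22/3,V:79/3):16):1,L:1)
total length: 103/2

103/2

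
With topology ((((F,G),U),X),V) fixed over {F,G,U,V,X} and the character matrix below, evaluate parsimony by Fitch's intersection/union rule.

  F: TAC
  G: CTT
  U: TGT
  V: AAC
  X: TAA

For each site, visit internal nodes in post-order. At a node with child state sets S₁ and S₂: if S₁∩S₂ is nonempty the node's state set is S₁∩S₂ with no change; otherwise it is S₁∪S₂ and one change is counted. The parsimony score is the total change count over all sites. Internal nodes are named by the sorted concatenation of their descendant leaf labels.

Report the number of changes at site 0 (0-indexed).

FG@0: {T} ∪ {C} = {C,T} (union, +1)
FGU@0: {C,T} ∩ {T} = {T} (intersection, +0)
FGUX@0: {T} ∩ {T} = {T} (intersection, +0)
FGUVX@0: {T} ∪ {A} = {A,T} (union, +1)
FG@1: {A} ∪ {T} = {A,T} (union, +1)
FGU@1: {A,T} ∪ {G} = {A,G,T} (union, +1)
FGUX@1: {A,G,T} ∩ {A} = {A} (intersection, +0)
FGUVX@1: {A} ∩ {A} = {A} (intersection, +0)
FG@2: {C} ∪ {T} = {C,T} (union, +1)
FGU@2: {C,T} ∩ {T} = {T} (intersection, +0)
FGUX@2: {T} ∪ {A} = {A,T} (union, +1)
FGUVX@2: {A,T} ∪ {C} = {A,C,T} (union, +1)
per-site changes: [2, 2, 3]; total = 7

2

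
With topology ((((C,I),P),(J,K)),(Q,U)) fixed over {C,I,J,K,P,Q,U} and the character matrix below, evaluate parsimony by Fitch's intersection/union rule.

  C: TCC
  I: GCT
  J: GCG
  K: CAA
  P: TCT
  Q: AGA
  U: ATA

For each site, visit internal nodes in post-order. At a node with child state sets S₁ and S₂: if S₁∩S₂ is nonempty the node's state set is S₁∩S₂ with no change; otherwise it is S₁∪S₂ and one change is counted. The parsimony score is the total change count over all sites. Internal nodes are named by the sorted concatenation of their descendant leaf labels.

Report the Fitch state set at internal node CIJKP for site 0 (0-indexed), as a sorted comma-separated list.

[col 0] CI: children C:{T}, I:{G} ∪→ {G,T}; cost 1
[col 0] CIP: children CI:{G,T}, P:{T} ∩→ {T}; cost 0
[col 0] JK: children J:{G}, K:{C} ∪→ {C,G}; cost 1
[col 0] CIJKP: children CIP:{T}, JK:{C,G} ∪→ {C,G,T}; cost 1
[col 0] QU: children Q:{A}, U:{A} ∩→ {A}; cost 0
[col 0] CIJKPQU: children CIJKP:{C,G,T}, QU:{A} ∪→ {A,C,G,T}; cost 1
[col 1] CI: children C:{C}, I:{C} ∩→ {C}; cost 0
[col 1] CIP: children CI:{C}, P:{C} ∩→ {C}; cost 0
[col 1] JK: children J:{C}, K:{A} ∪→ {A,C}; cost 1
[col 1] CIJKP: children CIP:{C}, JK:{A,C} ∩→ {C}; cost 0
[col 1] QU: children Q:{G}, U:{T} ∪→ {G,T}; cost 1
[col 1] CIJKPQU: children CIJKP:{C}, QU:{G,T} ∪→ {C,G,T}; cost 1
[col 2] CI: children C:{C}, I:{T} ∪→ {C,T}; cost 1
[col 2] CIP: children CI:{C,T}, P:{T} ∩→ {T}; cost 0
[col 2] JK: children J:{G}, K:{A} ∪→ {A,G}; cost 1
[col 2] CIJKP: children CIP:{T}, JK:{A,G} ∪→ {A,G,T}; cost 1
[col 2] QU: children Q:{A}, U:{A} ∩→ {A}; cost 0
[col 2] CIJKPQU: children CIJKP:{A,G,T}, QU:{A} ∩→ {A}; cost 0
per-site changes: [4, 3, 3]; total = 10

C,G,T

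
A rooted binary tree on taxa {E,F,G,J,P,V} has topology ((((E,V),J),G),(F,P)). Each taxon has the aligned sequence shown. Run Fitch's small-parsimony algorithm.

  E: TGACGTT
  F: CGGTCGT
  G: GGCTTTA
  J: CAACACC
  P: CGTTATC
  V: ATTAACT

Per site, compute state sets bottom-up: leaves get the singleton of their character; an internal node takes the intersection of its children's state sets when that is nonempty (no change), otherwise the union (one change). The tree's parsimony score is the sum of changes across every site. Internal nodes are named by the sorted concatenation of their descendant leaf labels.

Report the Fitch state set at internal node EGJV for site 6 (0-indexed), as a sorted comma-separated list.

[col 0] EV: children E:{T}, V:{A} ∪→ {A,T}; cost 1
[col 0] EJV: children EV:{A,T}, J:{C} ∪→ {A,C,T}; cost 1
[col 0] EGJV: children EJV:{A,C,T}, G:{G} ∪→ {A,C,G,T}; cost 1
[col 0] FP: children F:{C}, P:{C} ∩→ {C}; cost 0
[col 0] EFGJPV: children EGJV:{A,C,G,T}, FP:{C} ∩→ {C}; cost 0
[col 1] EV: children E:{G}, V:{T} ∪→ {G,T}; cost 1
[col 1] EJV: children EV:{G,T}, J:{A} ∪→ {A,G,T}; cost 1
[col 1] EGJV: children EJV:{A,G,T}, G:{G} ∩→ {G}; cost 0
[col 1] FP: children F:{G}, P:{G} ∩→ {G}; cost 0
[col 1] EFGJPV: children EGJV:{G}, FP:{G} ∩→ {G}; cost 0
[col 2] EV: children E:{A}, V:{T} ∪→ {A,T}; cost 1
[col 2] EJV: children EV:{A,T}, J:{A} ∩→ {A}; cost 0
[col 2] EGJV: children EJV:{A}, G:{C} ∪→ {A,C}; cost 1
[col 2] FP: children F:{G}, P:{T} ∪→ {G,T}; cost 1
[col 2] EFGJPV: children EGJV:{A,C}, FP:{G,T} ∪→ {A,C,G,T}; cost 1
[col 3] EV: children E:{C}, V:{A} ∪→ {A,C}; cost 1
[col 3] EJV: children EV:{A,C}, J:{C} ∩→ {C}; cost 0
[col 3] EGJV: children EJV:{C}, G:{T} ∪→ {C,T}; cost 1
[col 3] FP: children F:{T}, P:{T} ∩→ {T}; cost 0
[col 3] EFGJPV: children EGJV:{C,T}, FP:{T} ∩→ {T}; cost 0
[col 4] EV: children E:{G}, V:{A} ∪→ {A,G}; cost 1
[col 4] EJV: children EV:{A,G}, J:{A} ∩→ {A}; cost 0
[col 4] EGJV: children EJV:{A}, G:{T} ∪→ {A,T}; cost 1
[col 4] FP: children F:{C}, P:{A} ∪→ {A,C}; cost 1
[col 4] EFGJPV: children EGJV:{A,T}, FP:{A,C} ∩→ {A}; cost 0
[col 5] EV: children E:{T}, V:{C} ∪→ {C,T}; cost 1
[col 5] EJV: children EV:{C,T}, J:{C} ∩→ {C}; cost 0
[col 5] EGJV: children EJV:{C}, G:{T} ∪→ {C,T}; cost 1
[col 5] FP: children F:{G}, P:{T} ∪→ {G,T}; cost 1
[col 5] EFGJPV: children EGJV:{C,T}, FP:{G,T} ∩→ {T}; cost 0
[col 6] EV: children E:{T}, V:{T} ∩→ {T}; cost 0
[col 6] EJV: children EV:{T}, J:{C} ∪→ {C,T}; cost 1
[col 6] EGJV: children EJV:{C,T}, G:{A} ∪→ {A,C,T}; cost 1
[col 6] FP: children F:{T}, P:{C} ∪→ {C,T}; cost 1
[col 6] EFGJPV: children EGJV:{A,C,T}, FP:{C,T} ∩→ {C,T}; cost 0
per-site changes: [3, 2, 4, 2, 3, 3, 3]; total = 20

A,C,T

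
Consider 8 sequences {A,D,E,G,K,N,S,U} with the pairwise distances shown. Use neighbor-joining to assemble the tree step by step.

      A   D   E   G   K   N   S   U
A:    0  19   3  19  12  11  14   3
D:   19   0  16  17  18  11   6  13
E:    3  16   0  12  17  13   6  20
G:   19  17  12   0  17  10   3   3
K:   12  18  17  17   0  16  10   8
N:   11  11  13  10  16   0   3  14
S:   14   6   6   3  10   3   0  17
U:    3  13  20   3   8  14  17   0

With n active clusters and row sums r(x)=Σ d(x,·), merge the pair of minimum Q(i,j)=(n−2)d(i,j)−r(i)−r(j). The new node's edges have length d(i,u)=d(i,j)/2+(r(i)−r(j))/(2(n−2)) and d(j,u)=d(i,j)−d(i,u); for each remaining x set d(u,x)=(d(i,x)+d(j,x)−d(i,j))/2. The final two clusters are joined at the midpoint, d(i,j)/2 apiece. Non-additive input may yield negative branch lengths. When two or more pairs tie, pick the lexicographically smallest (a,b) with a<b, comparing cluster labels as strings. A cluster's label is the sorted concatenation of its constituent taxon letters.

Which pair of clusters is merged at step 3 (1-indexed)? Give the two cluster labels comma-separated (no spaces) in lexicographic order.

GU,K

iteration 1: select A,E (d=3, Q=-150); attach at lengths (1, 2); label the merged cluster AE
  updated: d(AE,D)=16, d(AE,G)=14, d(AE,K)=13, d(AE,N)=21/2, d(AE,S)=17/2, d(AE,U)=10
iteration 2: select G,U (d=3, Q=-114); attach at lengths (7/5, 8/5); label the merged cluster GU
  updated: d(AE,GU)=21/2, d(D,GU)=27/2, d(GU,K)=11, d(GU,N)=21/2, d(GU,S)=17/2
iteration 3: select GU,K (d=11, Q=-78); attach at lengths (15/4, 29/4); label the merged cluster GKU
  updated: d(AE,GKU)=25/4, d(D,GKU)=41/4, d(GKU,N)=31/4, d(GKU,S)=15/4
iteration 4: select AE,GKU (d=25/4, Q=-101/2); attach at lengths (16/3, 11/12); label the merged cluster AEGKU
  updated: d(AEGKU,D)=10, d(AEGKU,N)=6, d(AEGKU,S)=3
iteration 5: select AEGKU,N (d=6, Q=-27); attach at lengths (11/4, 13/4); label the merged cluster AEGKNU
  updated: d(AEGKNU,D)=15/2, d(AEGKNU,S)=0
iteration 6: select AEGKNU,D (d=15/2, Q=-27/2); attach at lengths (3/4, 27/4); label the merged cluster ADEGKNU
  updated: d(ADEGKNU,S)=-3/4
iteration 7: select ADEGKNU,S (d=-3/4); attach at lengths (-3/8, -3/8); label the merged cluster ADEGKNSU
final tree: (((((A:1,E:2):16/3,((G:7/5,U:8/5):15/4,K:29/4):11/12):11/4,N:13/4):3/4,D:27/4):-3/8,S:-3/8)
total length: 36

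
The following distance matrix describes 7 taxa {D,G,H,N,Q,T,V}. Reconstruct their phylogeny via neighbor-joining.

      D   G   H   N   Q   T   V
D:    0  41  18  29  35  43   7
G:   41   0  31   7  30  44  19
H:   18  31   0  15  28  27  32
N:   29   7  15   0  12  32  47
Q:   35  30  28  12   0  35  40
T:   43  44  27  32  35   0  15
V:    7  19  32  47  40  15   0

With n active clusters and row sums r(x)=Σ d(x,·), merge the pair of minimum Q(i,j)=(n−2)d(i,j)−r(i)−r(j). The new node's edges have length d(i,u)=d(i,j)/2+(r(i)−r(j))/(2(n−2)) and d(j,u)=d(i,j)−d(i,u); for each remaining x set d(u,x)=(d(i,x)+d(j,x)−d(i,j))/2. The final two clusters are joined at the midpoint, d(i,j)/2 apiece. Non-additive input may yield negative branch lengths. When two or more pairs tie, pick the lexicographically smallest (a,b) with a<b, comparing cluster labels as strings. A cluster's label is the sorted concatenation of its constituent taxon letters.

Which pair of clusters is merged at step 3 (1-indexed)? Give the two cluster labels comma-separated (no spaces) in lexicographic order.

GN,Q

step 1: merge (D,V) at d=7, Q=-298; branch lengths D→24/5, V→11/5; new cluster DV
  updated: d(DV,G)=53/2, d(DV,H)=43/2, d(DV,N)=69/2, d(DV,Q)=34, d(DV,T)=51/2
step 2: merge (G,N) at d=7, Q=-211; branch lengths G→33/4, N→-5/4; new cluster GN
  updated: d(DV,GN)=27, d(GN,H)=39/2, d(GN,Q)=35/2, d(GN,T)=69/2
step 3: merge (GN,Q) at d=35/2, Q=-321/2; branch lengths GN→73/12, Q→137/12; new cluster GNQ
  updated: d(DV,GNQ)=87/4, d(GNQ,H)=15, d(GNQ,T)=26
step 4: merge (DV,T) at d=51/2, Q=-385/4; branch lengths DV→165/16, T→243/16; new cluster DTV
  updated: d(DTV,GNQ)=89/8, d(DTV,H)=23/2
step 5: merge (DTV,GNQ) at d=89/8, Q=-301/8; branch lengths DTV→61/16, GNQ→117/16; new cluster DGNQTV
  updated: d(DGNQTV,H)=123/16
step 6: merge (DGNQTV,H) at d=123/16; branch lengths DGNQTV→123/32, H→123/32; new cluster DGHNQTV
final tree: ((((D:24/5,V:11/5):165/16,T:243/16):61/16,((G:33/4,N:-5/4):73/12,Q:137/12):117/16):123/32,H:123/32)
total length: 1213/16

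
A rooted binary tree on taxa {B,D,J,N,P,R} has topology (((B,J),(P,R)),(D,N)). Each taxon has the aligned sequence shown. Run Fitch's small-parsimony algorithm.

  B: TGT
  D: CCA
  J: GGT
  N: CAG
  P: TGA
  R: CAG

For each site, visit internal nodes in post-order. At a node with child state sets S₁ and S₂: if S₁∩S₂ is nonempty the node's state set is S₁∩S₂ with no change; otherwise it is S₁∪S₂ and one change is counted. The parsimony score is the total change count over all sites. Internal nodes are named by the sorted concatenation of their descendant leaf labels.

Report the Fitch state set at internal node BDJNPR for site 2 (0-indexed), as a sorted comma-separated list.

site 0, node BJ: B={T} ∪ J={G} → {G,T} (+1)
site 0, node PR: P={T} ∪ R={C} → {C,T} (+1)
site 0, node BJPR: BJ={G,T} ∩ PR={C,T} → {T} (+0)
site 0, node DN: D={C} ∩ N={C} → {C} (+0)
site 0, node BDJNPR: BJPR={T} ∪ DN={C} → {C,T} (+1)
site 1, node BJ: B={G} ∩ J={G} → {G} (+0)
site 1, node PR: P={G} ∪ R={A} → {A,G} (+1)
site 1, node BJPR: BJ={G} ∩ PR={A,G} → {G} (+0)
site 1, node DN: D={C} ∪ N={A} → {A,C} (+1)
site 1, node BDJNPR: BJPR={G} ∪ DN={A,C} → {A,C,G} (+1)
site 2, node BJ: B={T} ∩ J={T} → {T} (+0)
site 2, node PR: P={A} ∪ R={G} → {A,G} (+1)
site 2, node BJPR: BJ={T} ∪ PR={A,G} → {A,G,T} (+1)
site 2, node DN: D={A} ∪ N={G} → {A,G} (+1)
site 2, node BDJNPR: BJPR={A,G,T} ∩ DN={A,G} → {A,G} (+0)
per-site changes: [3, 3, 3]; total = 9

A,G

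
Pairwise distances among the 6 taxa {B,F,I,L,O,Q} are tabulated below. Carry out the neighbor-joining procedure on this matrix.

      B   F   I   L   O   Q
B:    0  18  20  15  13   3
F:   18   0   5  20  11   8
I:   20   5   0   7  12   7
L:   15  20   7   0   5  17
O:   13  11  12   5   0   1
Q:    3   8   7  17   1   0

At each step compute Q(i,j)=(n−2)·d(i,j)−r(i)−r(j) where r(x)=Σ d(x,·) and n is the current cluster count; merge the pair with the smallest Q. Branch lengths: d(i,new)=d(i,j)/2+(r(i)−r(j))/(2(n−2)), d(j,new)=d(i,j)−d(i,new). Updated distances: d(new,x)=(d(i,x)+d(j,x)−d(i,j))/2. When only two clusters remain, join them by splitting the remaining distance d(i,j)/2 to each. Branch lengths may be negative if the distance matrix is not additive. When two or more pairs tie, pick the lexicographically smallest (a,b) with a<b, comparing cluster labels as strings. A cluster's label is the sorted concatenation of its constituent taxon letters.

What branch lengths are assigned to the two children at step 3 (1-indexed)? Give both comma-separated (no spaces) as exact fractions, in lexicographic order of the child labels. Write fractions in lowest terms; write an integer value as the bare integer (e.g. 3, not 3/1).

37/8,37/8

iteration 1: select B,Q (d=3, Q=-93); attach at lengths (45/8, -21/8); label the merged cluster BQ
  updated: d(BQ,F)=23/2, d(BQ,I)=12, d(BQ,L)=29/2, d(BQ,O)=11/2
iteration 2: select F,I (d=5, Q=-137/2); attach at lengths (53/12, 7/12); label the merged cluster FI
  updated: d(BQ,FI)=37/4, d(FI,L)=11, d(FI,O)=9
iteration 3: select BQ,FI (d=37/4, Q=-40); attach at lengths (37/8, 37/8); label the merged cluster BFIQ
  updated: d(BFIQ,L)=65/8, d(BFIQ,O)=21/8
iteration 4: select BFIQ,L (d=65/8, Q=-63/4); attach at lengths (23/8, 21/4); label the merged cluster BFILQ
  updated: d(BFILQ,O)=-1/4
iteration 5: select BFILQ,O (d=-1/4); attach at lengths (-1/8, -1/8); label the merged cluster BFILOQ
final tree: ((((B:45/8,Q:-21/8):37/8,(F:53/12,I:7/12):37/8):23/8,L:21/4):-1/8,O:-1/8)
total length: 201/8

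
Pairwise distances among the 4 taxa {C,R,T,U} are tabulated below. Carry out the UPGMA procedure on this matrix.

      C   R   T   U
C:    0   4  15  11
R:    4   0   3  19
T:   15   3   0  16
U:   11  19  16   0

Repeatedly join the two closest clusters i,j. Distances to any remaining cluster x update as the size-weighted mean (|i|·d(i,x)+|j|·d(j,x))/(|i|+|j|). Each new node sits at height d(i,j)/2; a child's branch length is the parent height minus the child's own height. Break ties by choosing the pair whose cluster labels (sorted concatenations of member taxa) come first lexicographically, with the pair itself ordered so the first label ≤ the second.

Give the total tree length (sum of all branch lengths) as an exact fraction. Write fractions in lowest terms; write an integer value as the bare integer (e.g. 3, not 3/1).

259/12

iteration 1: select R,T (d=3); attach at lengths (3/2, 3/2); label the merged cluster RT
  updated: d(C,RT)=19/2, d(RT,U)=35/2
iteration 2: select C,RT (d=19/2); attach at lengths (19/4, 13/4); label the merged cluster CRT
  updated: d(CRT,U)=46/3
iteration 3: select CRT,U (d=46/3); attach at lengths (35/12, 23/3); label the merged cluster CRTU
final tree: ((C:19/4,(R:3/2,T:3/2):13/4):35/12,U:23/3)
total length: 259/12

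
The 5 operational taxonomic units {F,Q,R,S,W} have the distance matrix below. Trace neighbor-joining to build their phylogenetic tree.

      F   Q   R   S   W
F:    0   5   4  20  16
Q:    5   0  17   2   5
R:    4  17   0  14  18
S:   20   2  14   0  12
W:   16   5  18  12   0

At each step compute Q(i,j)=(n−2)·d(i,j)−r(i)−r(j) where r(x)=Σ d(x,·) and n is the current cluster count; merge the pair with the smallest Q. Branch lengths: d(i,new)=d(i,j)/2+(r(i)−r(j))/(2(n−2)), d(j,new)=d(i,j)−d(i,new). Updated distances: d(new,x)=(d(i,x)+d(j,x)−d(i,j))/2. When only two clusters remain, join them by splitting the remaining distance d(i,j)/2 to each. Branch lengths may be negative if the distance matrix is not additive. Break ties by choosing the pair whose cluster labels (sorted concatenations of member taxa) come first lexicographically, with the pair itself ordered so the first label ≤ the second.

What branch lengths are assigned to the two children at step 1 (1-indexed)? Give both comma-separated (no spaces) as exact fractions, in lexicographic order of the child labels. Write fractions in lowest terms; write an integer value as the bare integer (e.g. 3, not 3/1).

2/3,10/3

iteration 1: select F,R (d=4, Q=-86); attach at lengths (2/3, 10/3); label the merged cluster FR
  updated: d(FR,Q)=9, d(FR,S)=15, d(FR,W)=15
iteration 2: select FR,W (d=15, Q=-41); attach at lengths (37/4, 23/4); label the merged cluster FRW
  updated: d(FRW,Q)=-1/2, d(FRW,S)=6
iteration 3: select FRW,Q (d=-1/2, Q=-15/2); attach at lengths (7/4, -9/4); label the merged cluster FQRW
  updated: d(FQRW,S)=17/4
iteration 4: select FQRW,S (d=17/4); attach at lengths (17/8, 17/8); label the merged cluster FQRSW
final tree: ((((F:2/3,R:10/3):37/4,W:23/4):7/4,Q:-9/4):17/8,S:17/8)
total length: 91/4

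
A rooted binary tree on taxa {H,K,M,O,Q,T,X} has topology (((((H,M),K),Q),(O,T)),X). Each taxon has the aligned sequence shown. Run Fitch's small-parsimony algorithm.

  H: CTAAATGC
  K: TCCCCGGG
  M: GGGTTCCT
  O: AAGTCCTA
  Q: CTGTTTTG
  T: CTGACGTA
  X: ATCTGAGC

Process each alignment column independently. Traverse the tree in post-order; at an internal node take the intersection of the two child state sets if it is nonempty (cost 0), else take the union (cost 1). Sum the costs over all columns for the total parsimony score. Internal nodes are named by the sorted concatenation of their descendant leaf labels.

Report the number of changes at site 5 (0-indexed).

5

HM@0: {C} ∪ {G} = {C,G} (union, +1)
HKM@0: {C,G} ∪ {T} = {C,G,T} (union, +1)
HKMQ@0: {C,G,T} ∩ {C} = {C} (intersection, +0)
OT@0: {A} ∪ {C} = {A,C} (union, +1)
HKMOQT@0: {C} ∩ {A,C} = {C} (intersection, +0)
HKMOQTX@0: {C} ∪ {A} = {A,C} (union, +1)
HM@1: {T} ∪ {G} = {G,T} (union, +1)
HKM@1: {G,T} ∪ {C} = {C,G,T} (union, +1)
HKMQ@1: {C,G,T} ∩ {T} = {T} (intersection, +0)
OT@1: {A} ∪ {T} = {A,T} (union, +1)
HKMOQT@1: {T} ∩ {A,T} = {T} (intersection, +0)
HKMOQTX@1: {T} ∩ {T} = {T} (intersection, +0)
HM@2: {A} ∪ {G} = {A,G} (union, +1)
HKM@2: {A,G} ∪ {C} = {A,C,G} (union, +1)
HKMQ@2: {A,C,G} ∩ {G} = {G} (intersection, +0)
OT@2: {G} ∩ {G} = {G} (intersection, +0)
HKMOQT@2: {G} ∩ {G} = {G} (intersection, +0)
HKMOQTX@2: {G} ∪ {C} = {C,G} (union, +1)
HM@3: {A} ∪ {T} = {A,T} (union, +1)
HKM@3: {A,T} ∪ {C} = {A,C,T} (union, +1)
HKMQ@3: {A,C,T} ∩ {T} = {T} (intersection, +0)
OT@3: {T} ∪ {A} = {A,T} (union, +1)
HKMOQT@3: {T} ∩ {A,T} = {T} (intersection, +0)
HKMOQTX@3: {T} ∩ {T} = {T} (intersection, +0)
HM@4: {A} ∪ {T} = {A,T} (union, +1)
HKM@4: {A,T} ∪ {C} = {A,C,T} (union, +1)
HKMQ@4: {A,C,T} ∩ {T} = {T} (intersection, +0)
OT@4: {C} ∩ {C} = {C} (intersection, +0)
HKMOQT@4: {T} ∪ {C} = {C,T} (union, +1)
HKMOQTX@4: {C,T} ∪ {G} = {C,G,T} (union, +1)
HM@5: {T} ∪ {C} = {C,T} (union, +1)
HKM@5: {C,T} ∪ {G} = {C,G,T} (union, +1)
HKMQ@5: {C,G,T} ∩ {T} = {T} (intersection, +0)
OT@5: {C} ∪ {G} = {C,G} (union, +1)
HKMOQT@5: {T} ∪ {C,G} = {C,G,T} (union, +1)
HKMOQTX@5: {C,G,T} ∪ {A} = {A,C,G,T} (union, +1)
HM@6: {G} ∪ {C} = {C,G} (union, +1)
HKM@6: {C,G} ∩ {G} = {G} (intersection, +0)
HKMQ@6: {G} ∪ {T} = {G,T} (union, +1)
OT@6: {T} ∩ {T} = {T} (intersection, +0)
HKMOQT@6: {G,T} ∩ {T} = {T} (intersection, +0)
HKMOQTX@6: {T} ∪ {G} = {G,T} (union, +1)
HM@7: {C} ∪ {T} = {C,T} (union, +1)
HKM@7: {C,T} ∪ {G} = {C,G,T} (union, +1)
HKMQ@7: {C,G,T} ∩ {G} = {G} (intersection, +0)
OT@7: {A} ∩ {A} = {A} (intersection, +0)
HKMOQT@7: {G} ∪ {A} = {A,G} (union, +1)
HKMOQTX@7: {A,G} ∪ {C} = {A,C,G} (union, +1)
per-site changes: [4, 3, 3, 3, 4, 5, 3, 4]; total = 29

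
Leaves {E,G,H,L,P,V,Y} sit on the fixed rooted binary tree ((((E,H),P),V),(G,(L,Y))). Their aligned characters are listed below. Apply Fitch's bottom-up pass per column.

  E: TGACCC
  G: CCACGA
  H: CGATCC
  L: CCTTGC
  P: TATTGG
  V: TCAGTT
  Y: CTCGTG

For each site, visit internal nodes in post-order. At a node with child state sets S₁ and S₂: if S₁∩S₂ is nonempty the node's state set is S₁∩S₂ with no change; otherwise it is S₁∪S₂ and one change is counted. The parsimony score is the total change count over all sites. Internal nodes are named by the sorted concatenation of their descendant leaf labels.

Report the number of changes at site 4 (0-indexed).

3

[col 0] EH: children E:{T}, H:{C} ∪→ {C,T}; cost 1
[col 0] EHP: children EH:{C,T}, P:{T} ∩→ {T}; cost 0
[col 0] EHPV: children EHP:{T}, V:{T} ∩→ {T}; cost 0
[col 0] LY: children L:{C}, Y:{C} ∩→ {C}; cost 0
[col 0] GLY: children G:{C}, LY:{C} ∩→ {C}; cost 0
[col 0] EGHLPVY: children EHPV:{T}, GLY:{C} ∪→ {C,T}; cost 1
[col 1] EH: children E:{G}, H:{G} ∩→ {G}; cost 0
[col 1] EHP: children EH:{G}, P:{A} ∪→ {A,G}; cost 1
[col 1] EHPV: children EHP:{A,G}, V:{C} ∪→ {A,C,G}; cost 1
[col 1] LY: children L:{C}, Y:{T} ∪→ {C,T}; cost 1
[col 1] GLY: children G:{C}, LY:{C,T} ∩→ {C}; cost 0
[col 1] EGHLPVY: children EHPV:{A,C,G}, GLY:{C} ∩→ {C}; cost 0
[col 2] EH: children E:{A}, H:{A} ∩→ {A}; cost 0
[col 2] EHP: children EH:{A}, P:{T} ∪→ {A,T}; cost 1
[col 2] EHPV: children EHP:{A,T}, V:{A} ∩→ {A}; cost 0
[col 2] LY: children L:{T}, Y:{C} ∪→ {C,T}; cost 1
[col 2] GLY: children G:{A}, LY:{C,T} ∪→ {A,C,T}; cost 1
[col 2] EGHLPVY: children EHPV:{A}, GLY:{A,C,T} ∩→ {A}; cost 0
[col 3] EH: children E:{C}, H:{T} ∪→ {C,T}; cost 1
[col 3] EHP: children EH:{C,T}, P:{T} ∩→ {T}; cost 0
[col 3] EHPV: children EHP:{T}, V:{G} ∪→ {G,T}; cost 1
[col 3] LY: children L:{T}, Y:{G} ∪→ {G,T}; cost 1
[col 3] GLY: children G:{C}, LY:{G,T} ∪→ {C,G,T}; cost 1
[col 3] EGHLPVY: children EHPV:{G,T}, GLY:{C,G,T} ∩→ {G,T}; cost 0
[col 4] EH: children E:{C}, H:{C} ∩→ {C}; cost 0
[col 4] EHP: children EH:{C}, P:{G} ∪→ {C,G}; cost 1
[col 4] EHPV: children EHP:{C,G}, V:{T} ∪→ {C,G,T}; cost 1
[col 4] LY: children L:{G}, Y:{T} ∪→ {G,T}; cost 1
[col 4] GLY: children G:{G}, LY:{G,T} ∩→ {G}; cost 0
[col 4] EGHLPVY: children EHPV:{C,G,T}, GLY:{G} ∩→ {G}; cost 0
[col 5] EH: children E:{C}, H:{C} ∩→ {C}; cost 0
[col 5] EHP: children EH:{C}, P:{G} ∪→ {C,G}; cost 1
[col 5] EHPV: children EHP:{C,G}, V:{T} ∪→ {C,G,T}; cost 1
[col 5] LY: children L:{C}, Y:{G} ∪→ {C,G}; cost 1
[col 5] GLY: children G:{A}, LY:{C,G} ∪→ {A,C,G}; cost 1
[col 5] EGHLPVY: children EHPV:{C,G,T}, GLY:{A,C,G} ∩→ {C,G}; cost 0
per-site changes: [2, 3, 3, 4, 3, 4]; total = 19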